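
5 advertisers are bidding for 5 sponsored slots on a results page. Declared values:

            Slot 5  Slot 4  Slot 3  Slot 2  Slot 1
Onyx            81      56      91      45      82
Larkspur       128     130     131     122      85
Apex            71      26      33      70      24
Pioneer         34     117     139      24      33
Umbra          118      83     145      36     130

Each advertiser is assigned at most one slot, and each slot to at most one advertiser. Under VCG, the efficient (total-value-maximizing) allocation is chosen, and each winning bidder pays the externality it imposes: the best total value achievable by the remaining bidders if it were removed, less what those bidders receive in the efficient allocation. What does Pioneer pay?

Pioneer pays $17.

Efficient allocation: Onyx→Slot 5 ($81), Larkspur→Slot 4 ($130), Apex→Slot 2 ($70), Pioneer→Slot 3 ($139), Umbra→Slot 1 ($130); total welfare W = $550.
Pioneer receives Slot 3 at value $139, so the others get W − 139 = $411.
Without Pioneer: best allocation of the remaining 4 bidders over all 5 slots is Onyx→Slot 1 ($82), Larkspur→Slot 4 ($130), Apex→Slot 5 ($71), Umbra→Slot 3 ($145), total $428.
VCG payment = (others' best without Pioneer) − (others' welfare with Pioneer) = 428 − 411 = $17.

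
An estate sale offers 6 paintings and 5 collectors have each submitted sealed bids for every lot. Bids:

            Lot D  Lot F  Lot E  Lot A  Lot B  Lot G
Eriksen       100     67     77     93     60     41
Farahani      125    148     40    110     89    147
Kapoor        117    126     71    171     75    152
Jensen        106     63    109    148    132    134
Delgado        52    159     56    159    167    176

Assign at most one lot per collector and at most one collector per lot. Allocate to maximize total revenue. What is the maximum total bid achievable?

Max total: $727

This is a one-to-one assignment (maximum-weight bipartite matching).
Optimal: Eriksen→Lot D ($100), Farahani→Lot F ($148), Kapoor→Lot A ($171), Jensen→Lot B ($132), Delgado→Lot G ($176) — total 100+148+171+132+176 = $727.
Column-greedy (each lot in turn goes to its best remaining collector) gives $624, worse by 103.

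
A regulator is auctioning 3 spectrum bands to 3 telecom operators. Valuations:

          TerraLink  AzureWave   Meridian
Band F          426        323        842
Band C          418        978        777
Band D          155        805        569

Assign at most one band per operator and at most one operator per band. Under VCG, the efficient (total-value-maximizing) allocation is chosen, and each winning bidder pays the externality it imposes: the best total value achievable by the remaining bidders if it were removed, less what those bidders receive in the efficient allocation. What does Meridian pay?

Meridian pays $181M.

Efficient allocation: TerraLink→Band C ($418M), AzureWave→Band D ($805M), Meridian→Band F ($842M); total welfare W = $2065M.
Meridian receives Band F at value $842M, so the others get W − 842 = $1223M.
Without Meridian: best allocation of the remaining 2 bidders over all 3 bands is TerraLink→Band F ($426M), AzureWave→Band C ($978M), total $1404M.
VCG payment = (others' best without Meridian) − (others' welfare with Meridian) = 1404 − 1223 = $181M.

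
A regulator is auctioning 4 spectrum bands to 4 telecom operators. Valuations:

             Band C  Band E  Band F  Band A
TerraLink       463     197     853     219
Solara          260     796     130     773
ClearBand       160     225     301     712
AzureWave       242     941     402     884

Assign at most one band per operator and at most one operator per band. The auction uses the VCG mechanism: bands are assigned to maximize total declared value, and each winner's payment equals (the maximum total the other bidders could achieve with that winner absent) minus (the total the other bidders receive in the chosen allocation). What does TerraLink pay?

Efficient allocation: TerraLink→Band F ($853M), Solara→Band C ($260M), ClearBand→Band A ($712M), AzureWave→Band E ($941M); total welfare W = $2766M.
TerraLink receives Band F at value $853M, so the others get W − 853 = $1913M.
Without TerraLink: best allocation of the remaining 3 bidders over all 4 bands is Solara→Band A ($773M), ClearBand→Band F ($301M), AzureWave→Band E ($941M), total $2015M.
VCG payment = (others' best without TerraLink) − (others' welfare with TerraLink) = 2015 − 1913 = $102M.

TerraLink pays $102M.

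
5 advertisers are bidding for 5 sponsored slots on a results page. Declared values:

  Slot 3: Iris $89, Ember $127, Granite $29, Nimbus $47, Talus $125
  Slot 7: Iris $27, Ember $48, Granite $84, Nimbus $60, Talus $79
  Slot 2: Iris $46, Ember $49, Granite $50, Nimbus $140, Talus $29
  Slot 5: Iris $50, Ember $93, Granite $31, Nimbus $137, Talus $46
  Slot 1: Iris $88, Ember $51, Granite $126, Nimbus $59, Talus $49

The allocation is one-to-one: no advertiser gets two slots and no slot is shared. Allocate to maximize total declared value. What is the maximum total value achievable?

Optimal: Iris→Slot 1 ($88), Ember→Slot 5 ($93), Granite→Slot 7 ($84), Nimbus→Slot 2 ($140), Talus→Slot 3 ($125) — total 88+93+84+140+125 = $530.
Row-greedy (each advertiser in turn takes its best remaining slot) gives $527, worse by 3.
No other one-to-one assignment exceeds $530.

Maximum total: $530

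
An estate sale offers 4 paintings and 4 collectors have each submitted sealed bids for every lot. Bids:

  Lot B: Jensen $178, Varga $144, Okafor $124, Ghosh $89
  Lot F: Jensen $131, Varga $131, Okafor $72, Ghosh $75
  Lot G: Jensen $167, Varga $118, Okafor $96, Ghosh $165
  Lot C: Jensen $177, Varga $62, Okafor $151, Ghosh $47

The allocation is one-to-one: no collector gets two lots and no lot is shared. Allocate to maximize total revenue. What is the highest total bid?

This is the linear assignment problem.
Optimal: Jensen→Lot B ($178), Varga→Lot F ($131), Okafor→Lot C ($151), Ghosh→Lot G ($165) — total 178+131+151+165 = $625.
Swapping Varga↔Ghosh (Varga→Lot G $118, Ghosh→Lot F $75) loses 103.
Checked against all permutations: $625 is optimal.

Maximum total: $625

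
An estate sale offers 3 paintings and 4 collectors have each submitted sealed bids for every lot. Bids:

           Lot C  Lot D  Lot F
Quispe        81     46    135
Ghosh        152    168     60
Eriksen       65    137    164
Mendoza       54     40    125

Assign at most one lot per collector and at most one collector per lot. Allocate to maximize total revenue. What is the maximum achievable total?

Maximum total: $424

This is a one-to-one assignment (maximum-weight bipartite matching).
Optimal: Ghosh→Lot C ($152), Eriksen→Lot D ($137), Quispe→Lot F ($135) — total 152+137+135 = $424.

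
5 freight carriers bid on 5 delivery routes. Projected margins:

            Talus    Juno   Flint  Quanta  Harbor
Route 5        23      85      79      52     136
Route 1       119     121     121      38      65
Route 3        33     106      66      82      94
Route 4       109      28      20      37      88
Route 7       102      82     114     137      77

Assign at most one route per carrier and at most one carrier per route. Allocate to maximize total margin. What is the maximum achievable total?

Maximum total: $609k

Optimal: Talus→Route 4 ($109k), Juno→Route 3 ($106k), Flint→Route 1 ($121k), Quanta→Route 7 ($137k), Harbor→Route 5 ($136k) — total 109+106+121+137+136 = $609k.
Max-entry greedy (repeatedly take the single best remaining cell) gives $569k, worse by 40.
Every other assignment is strictly worse.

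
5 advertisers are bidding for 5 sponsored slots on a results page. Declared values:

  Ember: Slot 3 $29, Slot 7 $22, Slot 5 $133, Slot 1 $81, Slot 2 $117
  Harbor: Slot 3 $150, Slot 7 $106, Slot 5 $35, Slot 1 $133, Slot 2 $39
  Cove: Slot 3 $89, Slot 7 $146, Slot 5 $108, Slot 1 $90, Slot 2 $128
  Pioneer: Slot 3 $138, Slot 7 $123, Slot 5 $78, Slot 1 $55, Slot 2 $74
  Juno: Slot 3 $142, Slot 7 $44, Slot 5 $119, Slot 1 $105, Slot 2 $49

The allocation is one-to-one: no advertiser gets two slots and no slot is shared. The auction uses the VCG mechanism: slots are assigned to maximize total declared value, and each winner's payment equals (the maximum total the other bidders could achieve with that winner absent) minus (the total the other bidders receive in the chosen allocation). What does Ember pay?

Ember pays $10.

Efficient allocation: Ember→Slot 5 ($133), Harbor→Slot 1 ($133), Cove→Slot 2 ($128), Pioneer→Slot 7 ($123), Juno→Slot 3 ($142); total welfare W = $659.
Ember receives Slot 5 at value $133, so the others get W − 133 = $526.
Without Ember: best allocation of the remaining 4 bidders over all 5 slots is Harbor→Slot 1 ($133), Cove→Slot 7 ($146), Pioneer→Slot 3 ($138), Juno→Slot 5 ($119), total $536.
VCG payment = (others' best without Ember) − (others' welfare with Ember) = 536 − 526 = $10.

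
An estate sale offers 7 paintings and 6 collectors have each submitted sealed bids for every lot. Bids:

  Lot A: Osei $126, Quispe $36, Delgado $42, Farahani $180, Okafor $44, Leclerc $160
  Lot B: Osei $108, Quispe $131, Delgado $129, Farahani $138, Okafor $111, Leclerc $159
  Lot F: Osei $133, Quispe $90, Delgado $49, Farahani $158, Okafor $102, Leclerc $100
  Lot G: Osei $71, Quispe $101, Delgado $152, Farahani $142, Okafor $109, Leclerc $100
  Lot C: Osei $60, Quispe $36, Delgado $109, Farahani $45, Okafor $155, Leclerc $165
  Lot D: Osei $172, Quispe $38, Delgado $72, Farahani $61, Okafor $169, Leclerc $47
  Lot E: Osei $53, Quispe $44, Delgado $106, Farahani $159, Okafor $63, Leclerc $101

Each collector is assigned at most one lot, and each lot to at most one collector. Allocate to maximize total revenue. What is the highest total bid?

Max total: $930

Optimal: Osei→Lot F ($133), Quispe→Lot B ($131), Delgado→Lot G ($152), Farahani→Lot A ($180), Okafor→Lot D ($169), Leclerc→Lot C ($165) — total 133+131+152+180+169+165 = $930.
Max-entry greedy (repeatedly take the single best remaining cell) gives $902, worse by 28.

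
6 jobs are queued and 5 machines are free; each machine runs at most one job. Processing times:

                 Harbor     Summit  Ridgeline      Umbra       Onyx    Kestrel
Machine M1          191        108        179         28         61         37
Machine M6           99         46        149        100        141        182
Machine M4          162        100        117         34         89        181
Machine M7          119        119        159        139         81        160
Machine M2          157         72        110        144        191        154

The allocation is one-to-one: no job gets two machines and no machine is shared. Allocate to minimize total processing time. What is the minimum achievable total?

Optimal: Kestrel→Machine M1 (37 min), Summit→Machine M6 (46 min), Umbra→Machine M4 (34 min), Onyx→Machine M7 (81 min), Ridgeline→Machine M2 (110 min) — total 37+46+34+81+110 = 308 min.
Min-entry greedy (repeatedly take the single cheapest remaining cell) gives 427 min, worse by 119.

Minimum total: 308 min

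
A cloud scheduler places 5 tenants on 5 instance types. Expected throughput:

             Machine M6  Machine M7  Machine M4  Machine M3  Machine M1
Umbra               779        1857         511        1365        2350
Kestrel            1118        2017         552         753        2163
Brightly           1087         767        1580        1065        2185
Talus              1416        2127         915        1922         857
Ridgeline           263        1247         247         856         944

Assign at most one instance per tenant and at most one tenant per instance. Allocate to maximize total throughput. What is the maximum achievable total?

Optimal: Umbra→Machine M1 (2350 ops/s), Kestrel→Machine M7 (2017 ops/s), Brightly→Machine M4 (1580 ops/s), Talus→Machine M6 (1416 ops/s), Ridgeline→Machine M3 (856 ops/s) — total 2350+2017+1580+1416+856 = 8219 ops/s.
Max-entry greedy (repeatedly take the single best remaining cell) gives 8031 ops/s, worse by 188.
Next-best assignment: Umbra→Machine M1, Kestrel→Machine M6, Brightly→Machine M4, Talus→Machine M3, Ridgeline→Machine M7 = 8217 ops/s.
Swapping Talus↔Umbra (Talus→Machine M1 857 ops/s, Umbra→Machine M6 779 ops/s) loses 2130.
Checked against all permutations: 8219 ops/s is optimal.

Max total: 8219 ops/s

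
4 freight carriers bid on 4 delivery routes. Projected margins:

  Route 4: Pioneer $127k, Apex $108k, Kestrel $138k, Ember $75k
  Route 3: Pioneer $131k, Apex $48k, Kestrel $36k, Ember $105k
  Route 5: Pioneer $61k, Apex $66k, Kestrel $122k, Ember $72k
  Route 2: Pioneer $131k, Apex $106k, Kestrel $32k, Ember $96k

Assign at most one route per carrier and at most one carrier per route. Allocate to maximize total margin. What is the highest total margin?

Maximum total: $466k

Optimal: Pioneer→Route 2 ($131k), Apex→Route 4 ($108k), Kestrel→Route 5 ($122k), Ember→Route 3 ($105k) — total 131+108+122+105 = $466k.
Row-greedy (each carrier in turn takes its best remaining route) gives $457k, worse by 9.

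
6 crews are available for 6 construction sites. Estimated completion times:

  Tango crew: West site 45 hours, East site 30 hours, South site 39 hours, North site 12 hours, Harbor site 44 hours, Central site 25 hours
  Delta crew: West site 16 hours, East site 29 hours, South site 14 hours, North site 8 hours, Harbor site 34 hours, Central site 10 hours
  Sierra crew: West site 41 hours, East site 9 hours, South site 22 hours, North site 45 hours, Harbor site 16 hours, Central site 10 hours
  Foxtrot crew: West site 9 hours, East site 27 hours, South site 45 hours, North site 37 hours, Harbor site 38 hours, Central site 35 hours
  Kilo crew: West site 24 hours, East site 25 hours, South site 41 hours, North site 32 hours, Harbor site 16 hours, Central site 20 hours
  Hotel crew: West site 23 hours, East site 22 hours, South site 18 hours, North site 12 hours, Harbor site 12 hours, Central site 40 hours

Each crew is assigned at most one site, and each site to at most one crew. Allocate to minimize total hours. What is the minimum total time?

Min total: 74 hours

This is the linear assignment problem.
Optimal: Tango crew→North site (12 hours), Delta crew→Central site (10 hours), Sierra crew→East site (9 hours), Foxtrot crew→West site (9 hours), Kilo crew→Harbor site (16 hours), Hotel crew→South site (18 hours) — total 12+10+9+9+16+18 = 74 hours.
Min-entry greedy (repeatedly take the single cheapest remaining cell) gives 97 hours, worse by 23.
Next-best assignment: Tango crew→North site, Delta crew→South site, Sierra crew→East site, Foxtrot crew→West site, Kilo crew→Central site, Hotel crew→Harbor site = 76 hours.
Every other assignment is strictly worse.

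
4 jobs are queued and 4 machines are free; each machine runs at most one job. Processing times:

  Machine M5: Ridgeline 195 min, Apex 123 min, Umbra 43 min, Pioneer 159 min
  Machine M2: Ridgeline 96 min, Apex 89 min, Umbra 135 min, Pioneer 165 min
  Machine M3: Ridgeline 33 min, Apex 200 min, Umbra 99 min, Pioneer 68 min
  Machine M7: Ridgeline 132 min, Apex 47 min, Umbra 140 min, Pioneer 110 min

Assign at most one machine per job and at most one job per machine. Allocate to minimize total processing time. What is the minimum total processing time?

Min total: 254 min

Optimal: Ridgeline→Machine M2 (96 min), Apex→Machine M7 (47 min), Umbra→Machine M5 (43 min), Pioneer→Machine M3 (68 min) — total 96+47+43+68 = 254 min.
Row-greedy (each job in turn takes its cheapest remaining machine) gives 288 min, worse by 34.
Next-best assignment: Ridgeline→Machine M3, Apex→Machine M2, Umbra→Machine M5, Pioneer→Machine M7 = 275 min.
Checked against all permutations: 254 min is optimal.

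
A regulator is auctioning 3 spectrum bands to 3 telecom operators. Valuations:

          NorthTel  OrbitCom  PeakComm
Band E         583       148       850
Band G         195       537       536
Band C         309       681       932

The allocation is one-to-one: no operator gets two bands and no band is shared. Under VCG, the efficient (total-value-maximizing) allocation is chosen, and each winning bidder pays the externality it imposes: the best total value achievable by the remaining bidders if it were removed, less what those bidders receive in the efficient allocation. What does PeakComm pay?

Efficient allocation: NorthTel→Band E ($583M), OrbitCom→Band G ($537M), PeakComm→Band C ($932M); total welfare W = $2052M.
PeakComm receives Band C at value $932M, so the others get W − 932 = $1120M.
Without PeakComm: best allocation of the remaining 2 bidders over all 3 bands is NorthTel→Band E ($583M), OrbitCom→Band C ($681M), total $1264M.
VCG payment = (others' best without PeakComm) − (others' welfare with PeakComm) = 1264 − 1120 = $144M.

PeakComm pays $144M.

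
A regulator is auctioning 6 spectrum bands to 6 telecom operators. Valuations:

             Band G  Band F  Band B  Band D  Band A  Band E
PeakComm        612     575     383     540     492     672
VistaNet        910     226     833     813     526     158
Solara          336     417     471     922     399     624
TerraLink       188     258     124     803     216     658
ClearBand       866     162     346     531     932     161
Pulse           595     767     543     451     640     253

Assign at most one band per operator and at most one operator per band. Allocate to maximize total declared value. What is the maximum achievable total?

Maximum total: $4724M

Optimal: PeakComm→Band G ($612M), VistaNet→Band B ($833M), Solara→Band D ($922M), TerraLink→Band E ($658M), ClearBand→Band A ($932M), Pulse→Band F ($767M) — total 612+833+922+658+932+767 = $4724M.
Max-entry greedy (repeatedly take the single best remaining cell) gives $4327M, worse by 397.
Swapping VistaNet↔Pulse (VistaNet→Band F $226M, Pulse→Band B $543M) loses 831.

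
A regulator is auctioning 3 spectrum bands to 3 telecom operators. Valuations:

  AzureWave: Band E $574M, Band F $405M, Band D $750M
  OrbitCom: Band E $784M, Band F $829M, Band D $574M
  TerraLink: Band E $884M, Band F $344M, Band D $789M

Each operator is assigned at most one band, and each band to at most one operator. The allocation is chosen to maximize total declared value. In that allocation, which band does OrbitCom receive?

OrbitCom receives Band F.

Optimal: AzureWave→Band D ($750M), OrbitCom→Band F ($829M), TerraLink→Band E ($884M) — total 750+829+884 = $2463M.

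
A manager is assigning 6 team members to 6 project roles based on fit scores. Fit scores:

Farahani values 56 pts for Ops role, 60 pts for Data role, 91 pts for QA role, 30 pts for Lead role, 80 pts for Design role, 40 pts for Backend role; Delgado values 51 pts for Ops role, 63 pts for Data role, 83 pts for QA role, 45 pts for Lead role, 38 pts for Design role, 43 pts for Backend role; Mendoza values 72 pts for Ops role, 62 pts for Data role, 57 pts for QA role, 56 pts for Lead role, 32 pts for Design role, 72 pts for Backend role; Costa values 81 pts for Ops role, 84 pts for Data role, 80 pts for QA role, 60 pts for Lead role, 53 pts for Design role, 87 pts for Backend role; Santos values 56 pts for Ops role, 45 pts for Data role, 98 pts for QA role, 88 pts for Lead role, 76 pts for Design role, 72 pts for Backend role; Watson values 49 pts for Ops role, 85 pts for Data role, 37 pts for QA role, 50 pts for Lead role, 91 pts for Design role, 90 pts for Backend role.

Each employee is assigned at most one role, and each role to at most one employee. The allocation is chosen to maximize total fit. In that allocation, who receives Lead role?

Treat this as an assignment problem: match each employee to one role.
Optimal: Farahani→Design role (80 pts), Delgado→QA role (83 pts), Mendoza→Ops role (72 pts), Costa→Data role (84 pts), Santos→Lead role (88 pts), Watson→Backend role (90 pts) — total 80+83+72+84+88+90 = 497 pts.
Row-greedy (each employee in turn takes its best remaining role) gives 492 pts, worse by 5.
Next-best assignment: Farahani→Design role, Delgado→QA role, Mendoza→Ops role, Costa→Backend role, Santos→Lead role, Watson→Data role = 495 pts.
Swapping Santos↔Farahani (Santos→Design role 76 pts, Farahani→Lead role 30 pts) loses 62.
Santos's own top role is QA role (98 pts), but forcing Santos→QA role and reassigning the rest optimally gives only 469 pts — worse by 28.

Santos receives Lead role.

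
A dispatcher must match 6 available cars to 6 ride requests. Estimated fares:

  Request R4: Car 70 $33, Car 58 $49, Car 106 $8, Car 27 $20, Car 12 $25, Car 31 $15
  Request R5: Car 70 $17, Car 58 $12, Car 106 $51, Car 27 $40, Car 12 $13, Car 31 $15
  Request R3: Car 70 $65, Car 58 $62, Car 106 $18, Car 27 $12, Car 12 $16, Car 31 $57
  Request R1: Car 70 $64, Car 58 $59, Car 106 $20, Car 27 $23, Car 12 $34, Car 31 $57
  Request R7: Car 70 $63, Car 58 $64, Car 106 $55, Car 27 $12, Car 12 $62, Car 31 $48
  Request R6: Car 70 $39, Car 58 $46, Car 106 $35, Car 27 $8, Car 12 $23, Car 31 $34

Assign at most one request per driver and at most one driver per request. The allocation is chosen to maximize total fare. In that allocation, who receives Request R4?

Optimal: Car 70→Request R3 ($65), Car 58→Request R4 ($49), Car 106→Request R6 ($35), Car 27→Request R5 ($40), Car 12→Request R7 ($62), Car 31→Request R1 ($57) — total 65+49+35+40+62+57 = $308.
Column-greedy (each request in turn goes to its best remaining driver) gives $292, worse by 16.
Next-best assignment: Car 70→Request R1, Car 58→Request R4, Car 106→Request R6, Car 27→Request R5, Car 12→Request R7, Car 31→Request R3 = $307.
Car 58's own top request is Request R7 ($64), but forcing Car 58→Request R7 and reassigning the rest optimally gives only $286 — worse by 22.

Car 58 receives Request R4.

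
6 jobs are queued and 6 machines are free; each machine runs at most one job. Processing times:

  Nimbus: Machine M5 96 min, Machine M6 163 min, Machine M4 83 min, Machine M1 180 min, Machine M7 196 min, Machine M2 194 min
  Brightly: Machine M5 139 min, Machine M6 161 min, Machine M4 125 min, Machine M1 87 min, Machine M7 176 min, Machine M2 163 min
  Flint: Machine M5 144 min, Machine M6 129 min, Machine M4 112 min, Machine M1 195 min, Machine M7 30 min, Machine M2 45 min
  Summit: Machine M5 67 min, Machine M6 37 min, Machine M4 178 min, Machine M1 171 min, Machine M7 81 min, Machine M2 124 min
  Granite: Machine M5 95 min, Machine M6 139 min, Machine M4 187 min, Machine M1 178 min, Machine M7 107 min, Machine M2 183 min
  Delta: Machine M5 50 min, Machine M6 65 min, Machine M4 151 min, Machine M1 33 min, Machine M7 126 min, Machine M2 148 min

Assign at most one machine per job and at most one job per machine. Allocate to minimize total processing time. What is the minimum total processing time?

Optimal: Nimbus→Machine M4 (83 min), Brightly→Machine M1 (87 min), Flint→Machine M2 (45 min), Summit→Machine M6 (37 min), Granite→Machine M7 (107 min), Delta→Machine M5 (50 min) — total 83+87+45+37+107+50 = 409 min.
Min-entry greedy (repeatedly take the single cheapest remaining cell) gives 441 min, worse by 32.
Swapping Nimbus↔Flint (Nimbus→Machine M2 194 min, Flint→Machine M4 112 min) adds 178.
Checked against all permutations: 409 min is optimal.

Minimum total: 409 min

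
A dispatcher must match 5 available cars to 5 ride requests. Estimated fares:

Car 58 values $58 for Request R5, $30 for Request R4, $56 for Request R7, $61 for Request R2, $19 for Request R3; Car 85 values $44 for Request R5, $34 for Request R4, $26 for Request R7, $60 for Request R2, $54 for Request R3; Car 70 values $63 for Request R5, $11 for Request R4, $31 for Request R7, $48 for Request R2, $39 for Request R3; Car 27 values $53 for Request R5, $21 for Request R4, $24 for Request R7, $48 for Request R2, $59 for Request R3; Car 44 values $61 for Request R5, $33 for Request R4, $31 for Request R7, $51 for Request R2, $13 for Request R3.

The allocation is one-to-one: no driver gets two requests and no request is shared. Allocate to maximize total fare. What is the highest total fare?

Optimal: Car 58→Request R7 ($56), Car 85→Request R2 ($60), Car 70→Request R5 ($63), Car 27→Request R3 ($59), Car 44→Request R4 ($33) — total 56+60+63+59+33 = $271.
Max-entry greedy (repeatedly take the single best remaining cell) gives $248, worse by 23.
No other one-to-one assignment exceeds $271.

Maximum total: $271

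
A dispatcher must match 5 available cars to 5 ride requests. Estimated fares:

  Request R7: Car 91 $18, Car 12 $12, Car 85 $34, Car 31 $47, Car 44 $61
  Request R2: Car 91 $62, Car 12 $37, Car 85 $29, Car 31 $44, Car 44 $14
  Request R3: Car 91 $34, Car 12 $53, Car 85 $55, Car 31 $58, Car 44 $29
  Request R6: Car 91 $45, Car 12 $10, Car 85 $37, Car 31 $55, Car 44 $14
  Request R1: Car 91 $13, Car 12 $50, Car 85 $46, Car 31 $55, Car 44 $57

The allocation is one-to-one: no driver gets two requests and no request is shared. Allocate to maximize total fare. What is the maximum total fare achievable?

This is a one-to-one assignment (maximum-weight bipartite matching).
Optimal: Car 91→Request R2 ($62), Car 12→Request R1 ($50), Car 85→Request R3 ($55), Car 31→Request R6 ($55), Car 44→Request R7 ($61) — total 62+50+55+55+61 = $283.
Column-greedy (each request in turn goes to its best remaining driver) gives $268, worse by 15.
Next-best assignment: Car 91→Request R2, Car 12→Request R3, Car 85→Request R1, Car 31→Request R6, Car 44→Request R7 = $277.
Every other assignment is strictly worse.

Max total: $283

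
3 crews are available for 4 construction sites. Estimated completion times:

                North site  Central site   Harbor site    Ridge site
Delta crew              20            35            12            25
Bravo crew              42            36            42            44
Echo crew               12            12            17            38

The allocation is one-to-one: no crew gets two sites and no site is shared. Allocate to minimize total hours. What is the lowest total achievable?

This is the linear assignment problem.
Optimal: Delta crew→Harbor site (12 hours), Bravo crew→Central site (36 hours), Echo crew→North site (12 hours) — total 12+36+12 = 60 hours.
Column-greedy (each site in turn goes to its cheapest remaining crew) gives 89 hours, worse by 29.
Next-best assignment: Delta crew→Harbor site, Bravo crew→North site, Echo crew→Central site = 66 hours.
No other one-to-one assignment undercuts 60 hours.

Minimum total: 60 hours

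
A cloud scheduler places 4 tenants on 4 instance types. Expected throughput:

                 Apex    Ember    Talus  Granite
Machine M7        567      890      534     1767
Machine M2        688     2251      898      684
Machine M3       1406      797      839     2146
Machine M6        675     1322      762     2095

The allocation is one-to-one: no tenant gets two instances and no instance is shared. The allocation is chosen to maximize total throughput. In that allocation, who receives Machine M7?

Optimal: Apex→Machine M3 (1406 ops/s), Ember→Machine M2 (2251 ops/s), Talus→Machine M7 (534 ops/s), Granite→Machine M6 (2095 ops/s) — total 1406+2251+534+2095 = 6286 ops/s.
Column-greedy (each instance in turn goes to its best remaining tenant) gives 6186 ops/s, worse by 100.
Swapping Apex↔Granite (Apex→Machine M6 675 ops/s, Granite→Machine M3 2146 ops/s) loses 680.
Every other assignment is strictly worse.
Talus's own top instance is Machine M2 (898 ops/s), but forcing Talus→Machine M2 and reassigning the rest optimally gives only 5393 ops/s — worse by 893.

Talus receives Machine M7.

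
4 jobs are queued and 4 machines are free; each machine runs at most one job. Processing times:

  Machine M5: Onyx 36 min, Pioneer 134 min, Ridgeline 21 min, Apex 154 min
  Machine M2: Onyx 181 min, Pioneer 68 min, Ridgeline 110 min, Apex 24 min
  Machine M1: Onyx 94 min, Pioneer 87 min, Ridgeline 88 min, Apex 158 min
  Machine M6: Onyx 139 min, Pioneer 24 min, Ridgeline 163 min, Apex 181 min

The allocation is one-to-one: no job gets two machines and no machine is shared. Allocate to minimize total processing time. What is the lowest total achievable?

Optimal: Onyx→Machine M1 (94 min), Pioneer→Machine M6 (24 min), Ridgeline→Machine M5 (21 min), Apex→Machine M2 (24 min) — total 94+24+21+24 = 163 min.
Row-greedy (each job in turn takes its cheapest remaining machine) gives 172 min, worse by 9.
Next-best assignment: Onyx→Machine M5, Pioneer→Machine M6, Ridgeline→Machine M1, Apex→Machine M2 = 172 min.
Checked against all permutations: 163 min is optimal.

Minimum total: 163 min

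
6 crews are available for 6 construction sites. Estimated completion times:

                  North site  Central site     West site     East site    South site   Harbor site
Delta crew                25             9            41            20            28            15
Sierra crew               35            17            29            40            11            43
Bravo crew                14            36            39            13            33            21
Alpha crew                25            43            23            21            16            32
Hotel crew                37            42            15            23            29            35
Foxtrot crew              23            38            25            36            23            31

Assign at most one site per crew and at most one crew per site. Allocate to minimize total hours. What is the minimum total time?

Minimum total: 99 hours

This is a one-to-one assignment (minimum-cost bipartite matching).
Optimal: Delta crew→Harbor site (15 hours), Sierra crew→Central site (17 hours), Bravo crew→East site (13 hours), Alpha crew→South site (16 hours), Hotel crew→West site (15 hours), Foxtrot crew→North site (23 hours) — total 15+17+13+16+15+23 = 99 hours.
Column-greedy (each site in turn goes to its cheapest remaining crew) gives 101 hours, worse by 2.
Next-best assignment: Delta crew→Central site, Sierra crew→South site, Bravo crew→Harbor site, Alpha crew→East site, Hotel crew→West site, Foxtrot crew→North site = 100 hours.
Every other assignment is strictly worse.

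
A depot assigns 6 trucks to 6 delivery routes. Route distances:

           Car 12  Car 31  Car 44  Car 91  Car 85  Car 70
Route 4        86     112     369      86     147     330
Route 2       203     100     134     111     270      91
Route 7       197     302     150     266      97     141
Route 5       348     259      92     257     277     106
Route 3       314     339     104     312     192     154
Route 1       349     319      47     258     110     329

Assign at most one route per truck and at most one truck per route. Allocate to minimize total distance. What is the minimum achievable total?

Min total: 703 km

Treat this as an assignment problem: match each truck to one route.
Optimal: Car 12→Route 7 (197 km), Car 31→Route 2 (100 km), Car 44→Route 3 (104 km), Car 91→Route 4 (86 km), Car 85→Route 1 (110 km), Car 70→Route 5 (106 km) — total 197+100+104+86+110+106 = 703 km.
Column-greedy (each route in turn goes to its cheapest remaining truck) gives 997 km, worse by 294.
Swapping Car 44↔Car 85 (Car 44→Route 1 47 km, Car 85→Route 3 192 km) adds 25.
Checked against all permutations: 703 km is optimal.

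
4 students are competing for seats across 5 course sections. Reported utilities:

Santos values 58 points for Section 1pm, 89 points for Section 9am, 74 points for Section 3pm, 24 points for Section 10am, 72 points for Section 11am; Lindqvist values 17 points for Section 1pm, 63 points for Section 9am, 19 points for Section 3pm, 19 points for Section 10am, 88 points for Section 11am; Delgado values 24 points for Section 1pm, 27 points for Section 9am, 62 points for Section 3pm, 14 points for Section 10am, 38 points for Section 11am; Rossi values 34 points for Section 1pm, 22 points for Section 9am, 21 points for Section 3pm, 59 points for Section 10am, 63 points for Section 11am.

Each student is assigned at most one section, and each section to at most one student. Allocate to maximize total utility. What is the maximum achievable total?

Maximum total: 298 points

Optimal: Santos→Section 9am (89 points), Lindqvist→Section 11am (88 points), Delgado→Section 3pm (62 points), Rossi→Section 10am (59 points) — total 89+88+62+59 = 298 points.
Column-greedy (each section in turn goes to its best remaining student) gives 242 points, worse by 56.
Next-best assignment: Santos→Section 9am, Lindqvist→Section 11am, Delgado→Section 3pm, Rossi→Section 1pm = 273 points.
Swapping Lindqvist↔Rossi (Lindqvist→Section 10am 19 points, Rossi→Section 11am 63 points) loses 65.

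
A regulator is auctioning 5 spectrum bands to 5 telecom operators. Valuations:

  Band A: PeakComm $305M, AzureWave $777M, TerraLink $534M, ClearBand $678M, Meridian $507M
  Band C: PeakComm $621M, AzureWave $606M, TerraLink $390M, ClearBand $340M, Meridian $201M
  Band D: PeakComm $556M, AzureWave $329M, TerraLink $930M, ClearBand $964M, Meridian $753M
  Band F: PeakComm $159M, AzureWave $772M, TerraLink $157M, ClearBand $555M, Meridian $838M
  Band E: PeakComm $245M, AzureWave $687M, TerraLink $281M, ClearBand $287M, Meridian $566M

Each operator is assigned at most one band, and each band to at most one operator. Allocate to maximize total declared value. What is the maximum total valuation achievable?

Maximum total: $3754M

This is a one-to-one assignment (maximum-weight bipartite matching).
Optimal: PeakComm→Band C ($621M), AzureWave→Band E ($687M), TerraLink→Band D ($930M), ClearBand→Band A ($678M), Meridian→Band F ($838M) — total 621+687+930+678+838 = $3754M.
Row-greedy (each operator in turn takes its best remaining band) gives $3449M, worse by 305.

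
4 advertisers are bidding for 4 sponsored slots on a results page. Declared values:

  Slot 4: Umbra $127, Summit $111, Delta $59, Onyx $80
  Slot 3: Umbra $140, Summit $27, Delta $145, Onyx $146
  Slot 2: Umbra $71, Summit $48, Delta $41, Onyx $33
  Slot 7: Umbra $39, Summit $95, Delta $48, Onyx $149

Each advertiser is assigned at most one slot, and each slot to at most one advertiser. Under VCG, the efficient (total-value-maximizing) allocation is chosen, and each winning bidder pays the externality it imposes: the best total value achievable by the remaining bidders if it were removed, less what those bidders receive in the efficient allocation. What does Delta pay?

Delta pays $69.

Efficient allocation: Umbra→Slot 2 ($71), Summit→Slot 4 ($111), Delta→Slot 3 ($145), Onyx→Slot 7 ($149); total welfare W = $476.
Delta receives Slot 3 at value $145, so the others get W − 145 = $331.
Without Delta: best allocation of the remaining 3 bidders over all 4 slots is Umbra→Slot 3 ($140), Summit→Slot 4 ($111), Onyx→Slot 7 ($149), total $400.
VCG payment = (others' best without Delta) − (others' welfare with Delta) = 400 − 331 = $69.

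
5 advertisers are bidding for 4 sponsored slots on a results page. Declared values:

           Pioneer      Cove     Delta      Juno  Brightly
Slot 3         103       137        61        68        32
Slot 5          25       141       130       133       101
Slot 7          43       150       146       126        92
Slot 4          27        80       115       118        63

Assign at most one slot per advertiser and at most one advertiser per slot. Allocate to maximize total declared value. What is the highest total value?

Max total: $508

Optimal: Pioneer→Slot 3 ($103), Cove→Slot 5 ($141), Delta→Slot 7 ($146), Juno→Slot 4 ($118) — total 103+141+146+118 = $508.
Row-greedy (each advertiser in turn takes its best remaining slot) gives $501, worse by 7.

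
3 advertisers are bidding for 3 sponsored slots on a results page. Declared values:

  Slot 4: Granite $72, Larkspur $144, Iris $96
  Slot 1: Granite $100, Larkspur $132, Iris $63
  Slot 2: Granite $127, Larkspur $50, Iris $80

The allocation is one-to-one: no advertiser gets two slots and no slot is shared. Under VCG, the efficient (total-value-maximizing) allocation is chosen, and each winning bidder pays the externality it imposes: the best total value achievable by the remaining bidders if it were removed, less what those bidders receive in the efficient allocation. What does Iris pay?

Iris pays $12.

Efficient allocation: Granite→Slot 2 ($127), Larkspur→Slot 1 ($132), Iris→Slot 4 ($96); total welfare W = $355.
Iris receives Slot 4 at value $96, so the others get W − 96 = $259.
Without Iris: best allocation of the remaining 2 bidders over all 3 slots is Granite→Slot 2 ($127), Larkspur→Slot 4 ($144), total $271.
VCG payment = (others' best without Iris) − (others' welfare with Iris) = 271 − 259 = $12.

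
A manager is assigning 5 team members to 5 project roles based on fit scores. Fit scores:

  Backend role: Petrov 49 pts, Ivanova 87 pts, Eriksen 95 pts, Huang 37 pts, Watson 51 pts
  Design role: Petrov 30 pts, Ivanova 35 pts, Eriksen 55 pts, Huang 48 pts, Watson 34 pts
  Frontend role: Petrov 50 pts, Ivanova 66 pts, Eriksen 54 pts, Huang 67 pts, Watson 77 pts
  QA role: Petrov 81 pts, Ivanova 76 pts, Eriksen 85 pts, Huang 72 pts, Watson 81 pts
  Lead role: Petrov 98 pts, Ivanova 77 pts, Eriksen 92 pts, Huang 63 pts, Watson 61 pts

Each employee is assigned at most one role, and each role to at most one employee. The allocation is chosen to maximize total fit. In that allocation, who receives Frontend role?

Optimal: Petrov→Lead role (98 pts), Ivanova→Backend role (87 pts), Eriksen→QA role (85 pts), Huang→Design role (48 pts), Watson→Frontend role (77 pts) — total 98+87+85+48+77 = 395 pts.
Next-best assignment: Petrov→Lead role, Ivanova→QA role, Eriksen→Backend role, Huang→Design role, Watson→Frontend role = 394 pts.
Watson's own top role is QA role (81 pts), but forcing Watson→QA role and reassigning the rest optimally gives only 388 pts — worse by 7.

Watson receives Frontend role.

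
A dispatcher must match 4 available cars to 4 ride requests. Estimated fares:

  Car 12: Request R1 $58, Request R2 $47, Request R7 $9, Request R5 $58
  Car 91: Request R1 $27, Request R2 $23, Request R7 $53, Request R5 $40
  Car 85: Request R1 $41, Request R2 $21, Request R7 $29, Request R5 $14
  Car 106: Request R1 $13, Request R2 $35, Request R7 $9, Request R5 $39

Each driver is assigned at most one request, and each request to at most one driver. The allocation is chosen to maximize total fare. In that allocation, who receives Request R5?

Optimal: Car 12→Request R5 ($58), Car 91→Request R7 ($53), Car 85→Request R1 ($41), Car 106→Request R2 ($35) — total 58+53+41+35 = $187.
Row-greedy (each driver in turn takes its best remaining request) gives $171, worse by 16.
No other one-to-one assignment exceeds $187.
Car 12's own top request is Request R1 ($58), but forcing Car 12→Request R1 and reassigning the rest optimally gives only $171 — worse by 16.

Car 12 receives Request R5.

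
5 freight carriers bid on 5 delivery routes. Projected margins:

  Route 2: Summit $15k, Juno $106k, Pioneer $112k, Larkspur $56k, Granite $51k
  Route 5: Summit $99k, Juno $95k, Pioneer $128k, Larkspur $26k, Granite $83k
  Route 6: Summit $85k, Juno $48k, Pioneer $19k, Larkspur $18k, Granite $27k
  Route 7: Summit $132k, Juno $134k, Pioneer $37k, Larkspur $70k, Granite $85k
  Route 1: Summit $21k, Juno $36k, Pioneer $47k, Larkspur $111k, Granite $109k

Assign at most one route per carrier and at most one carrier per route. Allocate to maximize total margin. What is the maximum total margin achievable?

Max total: $525k

Optimal: Summit→Route 6 ($85k), Juno→Route 7 ($134k), Pioneer→Route 2 ($112k), Larkspur→Route 1 ($111k), Granite→Route 5 ($83k) — total 85+134+112+111+83 = $525k.
Max-entry greedy (repeatedly take the single best remaining cell) gives $509k, worse by 16.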